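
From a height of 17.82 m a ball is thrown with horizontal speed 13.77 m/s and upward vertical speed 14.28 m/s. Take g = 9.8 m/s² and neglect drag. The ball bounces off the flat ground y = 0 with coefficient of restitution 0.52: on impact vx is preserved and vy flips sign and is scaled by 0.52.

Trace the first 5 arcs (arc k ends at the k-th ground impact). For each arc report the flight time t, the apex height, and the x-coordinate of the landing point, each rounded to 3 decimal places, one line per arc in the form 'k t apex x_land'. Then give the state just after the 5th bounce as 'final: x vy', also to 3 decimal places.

1 3.857 28.224 53.113
2 2.496 7.632 87.483
3 1.298 2.064 105.355
4 0.675 0.558 114.649
5 0.351 0.151 119.481
final: 119.481 0.894

Arc 1: start y=17.820, vy=14.280 → t=3.857, apex=28.224, x_land=53.113, impact vy=-23.520
  bounce: vy ← 0.52·23.520 = 12.230
Arc 2: start y=0.000, vy=12.230 → t=2.496, apex=7.632, x_land=87.483, impact vy=-12.230
  bounce: vy ← 0.52·12.230 = 6.360
Arc 3: start y=0.000, vy=6.360 → t=1.298, apex=2.064, x_land=105.355, impact vy=-6.360
  bounce: vy ← 0.52·6.360 = 3.307
Arc 4: start y=0.000, vy=3.307 → t=0.675, apex=0.558, x_land=114.649, impact vy=-3.307
  bounce: vy ← 0.52·3.307 = 1.720
Arc 5: start y=0.000, vy=1.720 → t=0.351, apex=0.151, x_land=119.481, impact vy=-1.720
  bounce: vy ← 0.52·1.720 = 0.894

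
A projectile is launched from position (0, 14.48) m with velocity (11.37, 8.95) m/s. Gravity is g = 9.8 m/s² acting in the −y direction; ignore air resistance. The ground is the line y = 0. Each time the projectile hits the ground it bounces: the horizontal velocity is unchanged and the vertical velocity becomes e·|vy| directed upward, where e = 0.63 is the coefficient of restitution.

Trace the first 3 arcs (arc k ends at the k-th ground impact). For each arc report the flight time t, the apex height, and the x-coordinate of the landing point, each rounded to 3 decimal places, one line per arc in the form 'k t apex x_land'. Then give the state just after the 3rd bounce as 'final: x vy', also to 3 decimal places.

1 2.860 18.567 32.516
2 2.453 7.369 60.403
3 1.545 2.925 77.972
final: 77.972 4.770

Arc 1: start y=14.480, vy=8.950 → t=2.860, apex=18.567, x_land=32.516, impact vy=-19.076
  bounce: vy ← 0.63·19.076 = 12.018
Arc 2: start y=0.000, vy=12.018 → t=2.453, apex=7.369, x_land=60.403, impact vy=-12.018
  bounce: vy ← 0.63·12.018 = 7.571
Arc 3: start y=0.000, vy=7.571 → t=1.545, apex=2.925, x_land=77.972, impact vy=-7.571
  bounce: vy ← 0.63·7.571 = 4.770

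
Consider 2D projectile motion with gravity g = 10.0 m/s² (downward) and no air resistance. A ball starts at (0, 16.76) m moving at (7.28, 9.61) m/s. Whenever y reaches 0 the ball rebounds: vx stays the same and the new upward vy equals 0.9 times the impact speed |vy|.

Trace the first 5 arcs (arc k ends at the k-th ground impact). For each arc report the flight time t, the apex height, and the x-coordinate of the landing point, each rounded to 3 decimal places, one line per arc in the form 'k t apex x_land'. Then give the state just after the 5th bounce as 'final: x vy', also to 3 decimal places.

Arc 1: start y=16.760, vy=9.610 → t=3.029, apex=21.378, x_land=22.049, impact vy=-20.677
  bounce: vy ← 0.9·20.677 = 18.610
Arc 2: start y=0.000, vy=18.610 → t=3.722, apex=17.316, x_land=49.145, impact vy=-18.610
  bounce: vy ← 0.9·18.610 = 16.749
Arc 3: start y=0.000, vy=16.749 → t=3.350, apex=14.026, x_land=73.531, impact vy=-16.749
  bounce: vy ← 0.9·16.749 = 15.074
Arc 4: start y=0.000, vy=15.074 → t=3.015, apex=11.361, x_land=95.478, impact vy=-15.074
  bounce: vy ← 0.9·15.074 = 13.566
Arc 5: start y=0.000, vy=13.566 → t=2.713, apex=9.202, x_land=115.231, impact vy=-13.566
  bounce: vy ← 0.9·13.566 = 12.210

1 3.029 21.378 22.049
2 3.722 17.316 49.145
3 3.350 14.026 73.531
4 3.015 11.361 95.478
5 2.713 9.202 115.231
final: 115.231 12.210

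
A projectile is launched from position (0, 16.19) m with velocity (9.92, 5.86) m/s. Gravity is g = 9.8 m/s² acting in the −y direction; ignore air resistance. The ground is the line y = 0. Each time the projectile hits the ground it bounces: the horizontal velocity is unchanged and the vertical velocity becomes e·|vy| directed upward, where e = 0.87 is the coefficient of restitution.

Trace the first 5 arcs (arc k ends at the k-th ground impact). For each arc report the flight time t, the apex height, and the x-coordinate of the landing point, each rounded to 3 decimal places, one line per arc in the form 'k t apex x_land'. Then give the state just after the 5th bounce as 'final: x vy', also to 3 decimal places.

1 2.511 17.942 24.914
2 3.330 13.580 57.943
3 2.897 10.279 86.679
4 2.520 7.780 111.679
5 2.193 5.889 133.428
final: 133.428 9.347

Arc 1: start y=16.190, vy=5.860 → t=2.511, apex=17.942, x_land=24.914, impact vy=-18.753
  bounce: vy ← 0.87·18.753 = 16.315
Arc 2: start y=0.000, vy=16.315 → t=3.330, apex=13.580, x_land=57.943, impact vy=-16.315
  bounce: vy ← 0.87·16.315 = 14.194
Arc 3: start y=0.000, vy=14.194 → t=2.897, apex=10.279, x_land=86.679, impact vy=-14.194
  bounce: vy ← 0.87·14.194 = 12.349
Arc 4: start y=0.000, vy=12.349 → t=2.520, apex=7.780, x_land=111.679, impact vy=-12.349
  bounce: vy ← 0.87·12.349 = 10.743
Arc 5: start y=0.000, vy=10.743 → t=2.193, apex=5.889, x_land=133.428, impact vy=-10.743
  bounce: vy ← 0.87·10.743 = 9.347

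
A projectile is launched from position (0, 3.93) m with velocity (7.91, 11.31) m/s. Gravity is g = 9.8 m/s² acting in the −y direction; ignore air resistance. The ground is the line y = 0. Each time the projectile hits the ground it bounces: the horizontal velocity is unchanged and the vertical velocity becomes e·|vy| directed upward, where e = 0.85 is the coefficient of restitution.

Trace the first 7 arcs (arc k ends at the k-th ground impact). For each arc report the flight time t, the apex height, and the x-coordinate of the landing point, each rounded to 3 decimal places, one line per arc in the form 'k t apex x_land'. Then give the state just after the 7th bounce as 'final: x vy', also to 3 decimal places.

1 2.615 10.456 20.684
2 2.483 7.555 40.327
3 2.111 5.458 57.024
4 1.794 3.944 71.216
5 1.525 2.849 83.280
6 1.296 2.059 93.534
7 1.102 1.487 102.250
final: 102.250 4.589

Arc 1: start y=3.930, vy=11.310 → t=2.615, apex=10.456, x_land=20.684, impact vy=-14.316
  bounce: vy ← 0.85·14.316 = 12.168
Arc 2: start y=0.000, vy=12.168 → t=2.483, apex=7.555, x_land=40.327, impact vy=-12.168
  bounce: vy ← 0.85·12.168 = 10.343
Arc 3: start y=0.000, vy=10.343 → t=2.111, apex=5.458, x_land=57.024, impact vy=-10.343
  bounce: vy ← 0.85·10.343 = 8.792
Arc 4: start y=0.000, vy=8.792 → t=1.794, apex=3.944, x_land=71.216, impact vy=-8.792
  bounce: vy ← 0.85·8.792 = 7.473
Arc 5: start y=0.000, vy=7.473 → t=1.525, apex=2.849, x_land=83.280, impact vy=-7.473
  bounce: vy ← 0.85·7.473 = 6.352
Arc 6: start y=0.000, vy=6.352 → t=1.296, apex=2.059, x_land=93.534, impact vy=-6.352
  bounce: vy ← 0.85·6.352 = 5.399
Arc 7: start y=0.000, vy=5.399 → t=1.102, apex=1.487, x_land=102.250, impact vy=-5.399
  bounce: vy ← 0.85·5.399 = 4.589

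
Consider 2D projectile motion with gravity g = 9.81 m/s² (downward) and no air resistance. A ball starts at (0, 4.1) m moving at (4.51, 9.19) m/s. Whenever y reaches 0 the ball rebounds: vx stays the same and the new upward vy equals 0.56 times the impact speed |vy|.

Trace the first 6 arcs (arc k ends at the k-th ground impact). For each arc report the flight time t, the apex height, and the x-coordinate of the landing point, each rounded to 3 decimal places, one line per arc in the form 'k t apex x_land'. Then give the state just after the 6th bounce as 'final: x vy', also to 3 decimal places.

Arc 1: start y=4.100, vy=9.190 → t=2.246, apex=8.405, x_land=10.129, impact vy=-12.841
  bounce: vy ← 0.56·12.841 = 7.191
Arc 2: start y=0.000, vy=7.191 → t=1.466, apex=2.636, x_land=16.741, impact vy=-7.191
  bounce: vy ← 0.56·7.191 = 4.027
Arc 3: start y=0.000, vy=4.027 → t=0.821, apex=0.827, x_land=20.443, impact vy=-4.027
  bounce: vy ← 0.56·4.027 = 2.255
Arc 4: start y=0.000, vy=2.255 → t=0.460, apex=0.259, x_land=22.517, impact vy=-2.255
  bounce: vy ← 0.56·2.255 = 1.263
Arc 5: start y=0.000, vy=1.263 → t=0.257, apex=0.081, x_land=23.678, impact vy=-1.263
  bounce: vy ← 0.56·1.263 = 0.707
Arc 6: start y=0.000, vy=0.707 → t=0.144, apex=0.025, x_land=24.328, impact vy=-0.707
  bounce: vy ← 0.56·0.707 = 0.396

1 2.246 8.405 10.129
2 1.466 2.636 16.741
3 0.821 0.827 20.443
4 0.460 0.259 22.517
5 0.257 0.081 23.678
6 0.144 0.025 24.328
final: 24.328 0.396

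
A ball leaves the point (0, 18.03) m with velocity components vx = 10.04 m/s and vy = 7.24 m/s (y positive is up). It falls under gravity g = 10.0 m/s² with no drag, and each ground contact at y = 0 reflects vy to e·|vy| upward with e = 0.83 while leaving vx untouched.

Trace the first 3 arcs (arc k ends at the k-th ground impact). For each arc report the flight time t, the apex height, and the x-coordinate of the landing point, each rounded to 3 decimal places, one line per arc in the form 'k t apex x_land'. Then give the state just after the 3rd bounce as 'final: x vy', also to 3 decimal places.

1 2.756 20.651 27.673
2 3.374 14.226 61.544
3 2.800 9.801 89.657
final: 89.657 11.620

Arc 1: start y=18.030, vy=7.240 → t=2.756, apex=20.651, x_land=27.673, impact vy=-20.323
  bounce: vy ← 0.83·20.323 = 16.868
Arc 2: start y=0.000, vy=16.868 → t=3.374, apex=14.226, x_land=61.544, impact vy=-16.868
  bounce: vy ← 0.83·16.868 = 14.000
Arc 3: start y=0.000, vy=14.000 → t=2.800, apex=9.801, x_land=89.657, impact vy=-14.000
  bounce: vy ← 0.83·14.000 = 11.620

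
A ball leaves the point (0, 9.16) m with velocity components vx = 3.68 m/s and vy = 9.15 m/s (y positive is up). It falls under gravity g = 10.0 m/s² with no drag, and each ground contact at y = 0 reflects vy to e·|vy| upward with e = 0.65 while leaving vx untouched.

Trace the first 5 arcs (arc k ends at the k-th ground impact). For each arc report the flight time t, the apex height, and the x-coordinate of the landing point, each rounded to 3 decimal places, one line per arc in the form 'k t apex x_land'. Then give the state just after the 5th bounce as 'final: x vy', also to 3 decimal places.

Arc 1: start y=9.160, vy=9.150 → t=2.549, apex=13.346, x_land=9.379, impact vy=-16.338
  bounce: vy ← 0.65·16.338 = 10.620
Arc 2: start y=0.000, vy=10.620 → t=2.124, apex=5.639, x_land=17.195, impact vy=-10.620
  bounce: vy ← 0.65·10.620 = 6.903
Arc 3: start y=0.000, vy=6.903 → t=1.381, apex=2.382, x_land=22.276, impact vy=-6.903
  bounce: vy ← 0.65·6.903 = 4.487
Arc 4: start y=0.000, vy=4.487 → t=0.897, apex=1.007, x_land=25.578, impact vy=-4.487
  bounce: vy ← 0.65·4.487 = 2.916
Arc 5: start y=0.000, vy=2.916 → t=0.583, apex=0.425, x_land=27.725, impact vy=-2.916
  bounce: vy ← 0.65·2.916 = 1.896

1 2.549 13.346 9.379
2 2.124 5.639 17.195
3 1.381 2.382 22.276
4 0.897 1.007 25.578
5 0.583 0.425 27.725
final: 27.725 1.896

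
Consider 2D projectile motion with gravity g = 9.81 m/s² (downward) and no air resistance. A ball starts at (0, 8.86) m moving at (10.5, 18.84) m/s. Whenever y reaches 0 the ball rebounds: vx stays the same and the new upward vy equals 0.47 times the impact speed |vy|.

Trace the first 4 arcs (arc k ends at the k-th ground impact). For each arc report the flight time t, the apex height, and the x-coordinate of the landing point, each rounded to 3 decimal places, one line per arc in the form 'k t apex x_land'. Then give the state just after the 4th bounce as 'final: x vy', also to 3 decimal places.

1 4.265 26.951 44.778
2 2.203 5.953 67.914
3 1.036 1.315 78.787
4 0.487 0.291 83.898
final: 83.898 1.122

Arc 1: start y=8.860, vy=18.840 → t=4.265, apex=26.951, x_land=44.778, impact vy=-22.995
  bounce: vy ← 0.47·22.995 = 10.808
Arc 2: start y=0.000, vy=10.808 → t=2.203, apex=5.953, x_land=67.914, impact vy=-10.808
  bounce: vy ← 0.47·10.808 = 5.080
Arc 3: start y=0.000, vy=5.080 → t=1.036, apex=1.315, x_land=78.787, impact vy=-5.080
  bounce: vy ← 0.47·5.080 = 2.387
Arc 4: start y=0.000, vy=2.387 → t=0.487, apex=0.291, x_land=83.898, impact vy=-2.387
  bounce: vy ← 0.47·2.387 = 1.122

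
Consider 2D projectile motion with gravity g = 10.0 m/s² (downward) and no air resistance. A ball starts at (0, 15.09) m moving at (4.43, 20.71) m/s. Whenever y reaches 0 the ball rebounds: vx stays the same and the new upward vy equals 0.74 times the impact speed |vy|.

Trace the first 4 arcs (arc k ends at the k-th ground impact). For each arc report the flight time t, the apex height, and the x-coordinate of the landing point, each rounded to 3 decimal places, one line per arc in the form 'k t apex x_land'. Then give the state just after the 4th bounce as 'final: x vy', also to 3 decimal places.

1 4.774 36.535 21.150
2 4.001 20.007 38.872
3 2.960 10.956 51.987
4 2.191 5.999 61.693
final: 61.693 8.106

Arc 1: start y=15.090, vy=20.710 → t=4.774, apex=36.535, x_land=21.150, impact vy=-27.032
  bounce: vy ← 0.74·27.032 = 20.003
Arc 2: start y=0.000, vy=20.003 → t=4.001, apex=20.007, x_land=38.872, impact vy=-20.003
  bounce: vy ← 0.74·20.003 = 14.802
Arc 3: start y=0.000, vy=14.802 → t=2.960, apex=10.956, x_land=51.987, impact vy=-14.802
  bounce: vy ← 0.74·14.802 = 10.954
Arc 4: start y=0.000, vy=10.954 → t=2.191, apex=5.999, x_land=61.693, impact vy=-10.954
  bounce: vy ← 0.74·10.954 = 8.106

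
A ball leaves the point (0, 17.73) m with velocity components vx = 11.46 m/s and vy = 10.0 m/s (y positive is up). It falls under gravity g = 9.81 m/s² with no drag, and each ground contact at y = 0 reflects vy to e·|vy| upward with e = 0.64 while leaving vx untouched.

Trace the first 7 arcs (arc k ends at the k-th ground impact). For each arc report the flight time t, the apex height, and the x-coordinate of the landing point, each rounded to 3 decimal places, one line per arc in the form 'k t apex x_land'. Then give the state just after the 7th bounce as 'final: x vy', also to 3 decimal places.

Arc 1: start y=17.730, vy=10.000 → t=3.177, apex=22.827, x_land=36.404, impact vy=-21.163
  bounce: vy ← 0.64·21.163 = 13.544
Arc 2: start y=0.000, vy=13.544 → t=2.761, apex=9.350, x_land=68.049, impact vy=-13.544
  bounce: vy ← 0.64·13.544 = 8.668
Arc 3: start y=0.000, vy=8.668 → t=1.767, apex=3.830, x_land=88.301, impact vy=-8.668
  bounce: vy ← 0.64·8.668 = 5.548
Arc 4: start y=0.000, vy=5.548 → t=1.131, apex=1.569, x_land=101.263, impact vy=-5.548
  bounce: vy ← 0.64·5.548 = 3.551
Arc 5: start y=0.000, vy=3.551 → t=0.724, apex=0.643, x_land=109.558, impact vy=-3.551
  bounce: vy ← 0.64·3.551 = 2.272
Arc 6: start y=0.000, vy=2.272 → t=0.463, apex=0.263, x_land=114.867, impact vy=-2.272
  bounce: vy ← 0.64·2.272 = 1.454
Arc 7: start y=0.000, vy=1.454 → t=0.296, apex=0.108, x_land=118.265, impact vy=-1.454
  bounce: vy ← 0.64·1.454 = 0.931

1 3.177 22.827 36.404
2 2.761 9.350 68.049
3 1.767 3.830 88.301
4 1.131 1.569 101.263
5 0.724 0.643 109.558
6 0.463 0.263 114.867
7 0.296 0.108 118.265
final: 118.265 0.931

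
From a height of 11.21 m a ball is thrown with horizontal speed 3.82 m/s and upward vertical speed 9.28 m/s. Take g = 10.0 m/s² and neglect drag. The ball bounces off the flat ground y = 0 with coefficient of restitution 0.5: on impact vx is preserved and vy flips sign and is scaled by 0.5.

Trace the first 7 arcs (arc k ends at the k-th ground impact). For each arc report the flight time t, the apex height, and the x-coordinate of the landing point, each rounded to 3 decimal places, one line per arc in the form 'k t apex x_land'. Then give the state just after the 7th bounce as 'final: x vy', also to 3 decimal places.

1 2.690 15.516 10.274
2 1.762 3.879 17.003
3 0.881 0.970 20.368
4 0.440 0.242 22.050
5 0.220 0.061 22.892
6 0.110 0.015 23.312
7 0.055 0.004 23.522
final: 23.522 0.138

Arc 1: start y=11.210, vy=9.280 → t=2.690, apex=15.516, x_land=10.274, impact vy=-17.616
  bounce: vy ← 0.5·17.616 = 8.808
Arc 2: start y=0.000, vy=8.808 → t=1.762, apex=3.879, x_land=17.003, impact vy=-8.808
  bounce: vy ← 0.5·8.808 = 4.404
Arc 3: start y=0.000, vy=4.404 → t=0.881, apex=0.970, x_land=20.368, impact vy=-4.404
  bounce: vy ← 0.5·4.404 = 2.202
Arc 4: start y=0.000, vy=2.202 → t=0.440, apex=0.242, x_land=22.050, impact vy=-2.202
  bounce: vy ← 0.5·2.202 = 1.101
Arc 5: start y=0.000, vy=1.101 → t=0.220, apex=0.061, x_land=22.892, impact vy=-1.101
  bounce: vy ← 0.5·1.101 = 0.550
Arc 6: start y=0.000, vy=0.550 → t=0.110, apex=0.015, x_land=23.312, impact vy=-0.550
  bounce: vy ← 0.5·0.550 = 0.275
Arc 7: start y=0.000, vy=0.275 → t=0.055, apex=0.004, x_land=23.522, impact vy=-0.275
  bounce: vy ← 0.5·0.275 = 0.138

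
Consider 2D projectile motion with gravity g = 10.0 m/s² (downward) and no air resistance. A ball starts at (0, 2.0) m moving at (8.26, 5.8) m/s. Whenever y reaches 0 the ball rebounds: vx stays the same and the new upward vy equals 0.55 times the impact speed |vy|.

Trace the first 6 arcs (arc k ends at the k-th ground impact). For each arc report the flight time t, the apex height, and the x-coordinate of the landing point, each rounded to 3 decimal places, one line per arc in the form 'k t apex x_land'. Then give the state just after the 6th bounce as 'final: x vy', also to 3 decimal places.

1 1.438 3.682 11.879
2 0.944 1.114 19.676
3 0.519 0.337 23.964
4 0.286 0.102 26.323
5 0.157 0.031 27.620
6 0.086 0.009 28.334
final: 28.334 0.238

Arc 1: start y=2.000, vy=5.800 → t=1.438, apex=3.682, x_land=11.879, impact vy=-8.581
  bounce: vy ← 0.55·8.581 = 4.720
Arc 2: start y=0.000, vy=4.720 → t=0.944, apex=1.114, x_land=19.676, impact vy=-4.720
  bounce: vy ← 0.55·4.720 = 2.596
Arc 3: start y=0.000, vy=2.596 → t=0.519, apex=0.337, x_land=23.964, impact vy=-2.596
  bounce: vy ← 0.55·2.596 = 1.428
Arc 4: start y=0.000, vy=1.428 → t=0.286, apex=0.102, x_land=26.323, impact vy=-1.428
  bounce: vy ← 0.55·1.428 = 0.785
Arc 5: start y=0.000, vy=0.785 → t=0.157, apex=0.031, x_land=27.620, impact vy=-0.785
  bounce: vy ← 0.55·0.785 = 0.432
Arc 6: start y=0.000, vy=0.432 → t=0.086, apex=0.009, x_land=28.334, impact vy=-0.432
  bounce: vy ← 0.55·0.432 = 0.238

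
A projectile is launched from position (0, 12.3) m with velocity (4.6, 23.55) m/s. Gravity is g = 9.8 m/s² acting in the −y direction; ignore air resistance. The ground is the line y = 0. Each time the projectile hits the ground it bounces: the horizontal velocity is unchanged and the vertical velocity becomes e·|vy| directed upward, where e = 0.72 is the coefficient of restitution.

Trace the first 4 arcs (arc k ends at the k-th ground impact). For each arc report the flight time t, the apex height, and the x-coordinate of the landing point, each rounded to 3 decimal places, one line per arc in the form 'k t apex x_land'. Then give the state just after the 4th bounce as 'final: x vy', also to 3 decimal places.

1 5.281 40.596 24.294
2 4.145 21.045 43.361
3 2.984 10.910 57.088
4 2.149 5.656 66.972
final: 66.972 7.581

Arc 1: start y=12.300, vy=23.550 → t=5.281, apex=40.596, x_land=24.294, impact vy=-28.208
  bounce: vy ← 0.72·28.208 = 20.310
Arc 2: start y=0.000, vy=20.310 → t=4.145, apex=21.045, x_land=43.361, impact vy=-20.310
  bounce: vy ← 0.72·20.310 = 14.623
Arc 3: start y=0.000, vy=14.623 → t=2.984, apex=10.910, x_land=57.088, impact vy=-14.623
  bounce: vy ← 0.72·14.623 = 10.529
Arc 4: start y=0.000, vy=10.529 → t=2.149, apex=5.656, x_land=66.972, impact vy=-10.529
  bounce: vy ← 0.72·10.529 = 7.581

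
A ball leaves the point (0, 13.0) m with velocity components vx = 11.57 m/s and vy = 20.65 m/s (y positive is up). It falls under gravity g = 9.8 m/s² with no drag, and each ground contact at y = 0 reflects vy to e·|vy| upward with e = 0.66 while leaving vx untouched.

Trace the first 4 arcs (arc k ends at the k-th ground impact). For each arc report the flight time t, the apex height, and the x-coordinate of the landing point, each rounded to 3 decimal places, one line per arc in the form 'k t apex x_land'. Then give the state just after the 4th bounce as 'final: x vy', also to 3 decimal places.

Arc 1: start y=13.000, vy=20.650 → t=4.770, apex=34.756, x_land=55.194, impact vy=-26.100
  bounce: vy ← 0.66·26.100 = 17.226
Arc 2: start y=0.000, vy=17.226 → t=3.516, apex=15.140, x_land=95.869, impact vy=-17.226
  bounce: vy ← 0.66·17.226 = 11.369
Arc 3: start y=0.000, vy=11.369 → t=2.320, apex=6.595, x_land=122.714, impact vy=-11.369
  bounce: vy ← 0.66·11.369 = 7.504
Arc 4: start y=0.000, vy=7.504 → t=1.531, apex=2.873, x_land=140.432, impact vy=-7.504
  bounce: vy ← 0.66·7.504 = 4.952

1 4.770 34.756 55.194
2 3.516 15.140 95.869
3 2.320 6.595 122.714
4 1.531 2.873 140.432
final: 140.432 4.952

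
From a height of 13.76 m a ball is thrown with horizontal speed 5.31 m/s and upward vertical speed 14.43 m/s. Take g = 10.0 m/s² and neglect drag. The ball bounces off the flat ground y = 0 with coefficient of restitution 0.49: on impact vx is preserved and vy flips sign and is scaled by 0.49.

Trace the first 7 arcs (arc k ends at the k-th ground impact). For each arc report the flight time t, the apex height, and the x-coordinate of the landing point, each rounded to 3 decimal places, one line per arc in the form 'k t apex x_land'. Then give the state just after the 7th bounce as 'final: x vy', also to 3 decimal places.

Arc 1: start y=13.760, vy=14.430 → t=3.642, apex=24.171, x_land=19.337, impact vy=-21.987
  bounce: vy ← 0.49·21.987 = 10.774
Arc 2: start y=0.000, vy=10.774 → t=2.155, apex=5.804, x_land=30.779, impact vy=-10.774
  bounce: vy ← 0.49·10.774 = 5.279
Arc 3: start y=0.000, vy=5.279 → t=1.056, apex=1.393, x_land=36.385, impact vy=-5.279
  bounce: vy ← 0.49·5.279 = 2.587
Arc 4: start y=0.000, vy=2.587 → t=0.517, apex=0.335, x_land=39.132, impact vy=-2.587
  bounce: vy ← 0.49·2.587 = 1.268
Arc 5: start y=0.000, vy=1.268 → t=0.254, apex=0.080, x_land=40.479, impact vy=-1.268
  bounce: vy ← 0.49·1.268 = 0.621
Arc 6: start y=0.000, vy=0.621 → t=0.124, apex=0.019, x_land=41.138, impact vy=-0.621
  bounce: vy ← 0.49·0.621 = 0.304
Arc 7: start y=0.000, vy=0.304 → t=0.061, apex=0.005, x_land=41.461, impact vy=-0.304
  bounce: vy ← 0.49·0.304 = 0.149

1 3.642 24.171 19.337
2 2.155 5.804 30.779
3 1.056 1.393 36.385
4 0.517 0.335 39.132
5 0.254 0.080 40.479
6 0.124 0.019 41.138
7 0.061 0.005 41.461
final: 41.461 0.149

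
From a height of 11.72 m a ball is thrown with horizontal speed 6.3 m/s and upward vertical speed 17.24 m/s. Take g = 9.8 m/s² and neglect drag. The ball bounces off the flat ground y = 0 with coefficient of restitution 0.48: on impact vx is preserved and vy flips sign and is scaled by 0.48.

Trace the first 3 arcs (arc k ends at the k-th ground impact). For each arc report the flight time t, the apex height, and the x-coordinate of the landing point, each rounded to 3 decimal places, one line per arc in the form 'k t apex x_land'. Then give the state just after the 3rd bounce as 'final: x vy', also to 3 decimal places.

1 4.102 26.884 25.840
2 2.249 6.194 40.006
3 1.079 1.427 46.806
final: 46.806 2.539

Arc 1: start y=11.720, vy=17.240 → t=4.102, apex=26.884, x_land=25.840, impact vy=-22.955
  bounce: vy ← 0.48·22.955 = 11.018
Arc 2: start y=0.000, vy=11.018 → t=2.249, apex=6.194, x_land=40.006, impact vy=-11.018
  bounce: vy ← 0.48·11.018 = 5.289
Arc 3: start y=0.000, vy=5.289 → t=1.079, apex=1.427, x_land=46.806, impact vy=-5.289
  bounce: vy ← 0.48·5.289 = 2.539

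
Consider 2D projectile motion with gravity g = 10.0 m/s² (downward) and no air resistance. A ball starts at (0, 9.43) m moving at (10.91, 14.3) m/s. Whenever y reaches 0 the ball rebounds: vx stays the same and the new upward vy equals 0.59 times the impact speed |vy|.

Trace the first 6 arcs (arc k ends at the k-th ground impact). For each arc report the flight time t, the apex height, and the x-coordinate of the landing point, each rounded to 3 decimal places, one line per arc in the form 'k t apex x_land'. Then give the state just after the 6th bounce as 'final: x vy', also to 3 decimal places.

1 3.413 19.654 37.232
2 2.340 6.842 62.756
3 1.380 2.382 77.816
4 0.814 0.829 86.701
5 0.480 0.289 91.943
6 0.283 0.100 95.036
final: 95.036 0.836

Arc 1: start y=9.430, vy=14.300 → t=3.413, apex=19.654, x_land=37.232, impact vy=-19.826
  bounce: vy ← 0.59·19.826 = 11.698
Arc 2: start y=0.000, vy=11.698 → t=2.340, apex=6.842, x_land=62.756, impact vy=-11.698
  bounce: vy ← 0.59·11.698 = 6.902
Arc 3: start y=0.000, vy=6.902 → t=1.380, apex=2.382, x_land=77.816, impact vy=-6.902
  bounce: vy ← 0.59·6.902 = 4.072
Arc 4: start y=0.000, vy=4.072 → t=0.814, apex=0.829, x_land=86.701, impact vy=-4.072
  bounce: vy ← 0.59·4.072 = 2.402
Arc 5: start y=0.000, vy=2.402 → t=0.480, apex=0.289, x_land=91.943, impact vy=-2.402
  bounce: vy ← 0.59·2.402 = 1.417
Arc 6: start y=0.000, vy=1.417 → t=0.283, apex=0.100, x_land=95.036, impact vy=-1.417
  bounce: vy ← 0.59·1.417 = 0.836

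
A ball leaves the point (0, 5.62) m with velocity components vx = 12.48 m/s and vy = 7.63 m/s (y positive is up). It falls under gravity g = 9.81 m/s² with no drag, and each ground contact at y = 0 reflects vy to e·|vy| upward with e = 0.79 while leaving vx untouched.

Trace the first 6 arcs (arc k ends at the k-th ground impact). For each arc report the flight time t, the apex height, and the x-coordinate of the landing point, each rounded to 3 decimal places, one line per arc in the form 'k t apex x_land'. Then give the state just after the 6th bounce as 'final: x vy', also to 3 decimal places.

Arc 1: start y=5.620, vy=7.630 → t=2.101, apex=8.587, x_land=26.219, impact vy=-12.980
  bounce: vy ← 0.79·12.980 = 10.254
Arc 2: start y=0.000, vy=10.254 → t=2.091, apex=5.359, x_land=52.310, impact vy=-10.254
  bounce: vy ← 0.79·10.254 = 8.101
Arc 3: start y=0.000, vy=8.101 → t=1.652, apex=3.345, x_land=72.921, impact vy=-8.101
  bounce: vy ← 0.79·8.101 = 6.400
Arc 4: start y=0.000, vy=6.400 → t=1.305, apex=2.087, x_land=89.204, impact vy=-6.400
  bounce: vy ← 0.79·6.400 = 5.056
Arc 5: start y=0.000, vy=5.056 → t=1.031, apex=1.303, x_land=102.068, impact vy=-5.056
  bounce: vy ← 0.79·5.056 = 3.994
Arc 6: start y=0.000, vy=3.994 → t=0.814, apex=0.813, x_land=112.230, impact vy=-3.994
  bounce: vy ← 0.79·3.994 = 3.155

1 2.101 8.587 26.219
2 2.091 5.359 52.310
3 1.652 3.345 72.921
4 1.305 2.087 89.204
5 1.031 1.303 102.068
6 0.814 0.813 112.230
final: 112.230 3.155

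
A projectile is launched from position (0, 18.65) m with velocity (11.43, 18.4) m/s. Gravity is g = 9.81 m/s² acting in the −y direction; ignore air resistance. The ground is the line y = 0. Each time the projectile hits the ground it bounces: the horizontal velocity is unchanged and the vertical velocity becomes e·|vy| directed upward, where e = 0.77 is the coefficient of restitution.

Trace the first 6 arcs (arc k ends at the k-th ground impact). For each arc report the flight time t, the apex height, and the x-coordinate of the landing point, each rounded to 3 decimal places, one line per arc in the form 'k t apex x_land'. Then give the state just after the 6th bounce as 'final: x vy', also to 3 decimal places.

1 4.581 35.906 52.364
2 4.167 21.289 99.988
3 3.208 12.622 136.659
4 2.470 7.484 164.895
5 1.902 4.437 186.638
6 1.465 2.631 203.379
final: 203.379 5.532

Arc 1: start y=18.650, vy=18.400 → t=4.581, apex=35.906, x_land=52.364, impact vy=-26.542
  bounce: vy ← 0.77·26.542 = 20.437
Arc 2: start y=0.000, vy=20.437 → t=4.167, apex=21.289, x_land=99.988, impact vy=-20.437
  bounce: vy ← 0.77·20.437 = 15.737
Arc 3: start y=0.000, vy=15.737 → t=3.208, apex=12.622, x_land=136.659, impact vy=-15.737
  bounce: vy ← 0.77·15.737 = 12.117
Arc 4: start y=0.000, vy=12.117 → t=2.470, apex=7.484, x_land=164.895, impact vy=-12.117
  bounce: vy ← 0.77·12.117 = 9.330
Arc 5: start y=0.000, vy=9.330 → t=1.902, apex=4.437, x_land=186.638, impact vy=-9.330
  bounce: vy ← 0.77·9.330 = 7.184
Arc 6: start y=0.000, vy=7.184 → t=1.465, apex=2.631, x_land=203.379, impact vy=-7.184
  bounce: vy ← 0.77·7.184 = 5.532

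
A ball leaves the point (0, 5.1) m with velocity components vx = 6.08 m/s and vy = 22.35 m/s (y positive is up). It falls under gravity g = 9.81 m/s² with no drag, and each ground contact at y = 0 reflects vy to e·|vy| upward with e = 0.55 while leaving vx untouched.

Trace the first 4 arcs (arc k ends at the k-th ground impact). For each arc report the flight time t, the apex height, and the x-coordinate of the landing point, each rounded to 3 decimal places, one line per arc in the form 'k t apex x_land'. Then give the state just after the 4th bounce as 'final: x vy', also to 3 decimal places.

1 4.774 30.560 29.028
2 2.746 9.244 45.722
3 1.510 2.796 54.903
4 0.831 0.846 59.953
final: 59.953 2.241

Arc 1: start y=5.100, vy=22.350 → t=4.774, apex=30.560, x_land=29.028, impact vy=-24.486
  bounce: vy ← 0.55·24.486 = 13.468
Arc 2: start y=0.000, vy=13.468 → t=2.746, apex=9.244, x_land=45.722, impact vy=-13.468
  bounce: vy ← 0.55·13.468 = 7.407
Arc 3: start y=0.000, vy=7.407 → t=1.510, apex=2.796, x_land=54.903, impact vy=-7.407
  bounce: vy ← 0.55·7.407 = 4.074
Arc 4: start y=0.000, vy=4.074 → t=0.831, apex=0.846, x_land=59.953, impact vy=-4.074
  bounce: vy ← 0.55·4.074 = 2.241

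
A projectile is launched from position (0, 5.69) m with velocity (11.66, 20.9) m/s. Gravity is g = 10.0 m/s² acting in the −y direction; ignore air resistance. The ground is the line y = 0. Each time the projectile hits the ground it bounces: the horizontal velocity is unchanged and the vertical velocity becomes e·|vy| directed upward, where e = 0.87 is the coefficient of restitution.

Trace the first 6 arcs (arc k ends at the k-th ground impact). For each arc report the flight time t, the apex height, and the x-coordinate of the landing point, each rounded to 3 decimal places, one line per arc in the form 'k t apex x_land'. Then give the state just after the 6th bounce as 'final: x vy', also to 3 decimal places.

1 4.437 27.530 51.730
2 4.083 20.838 99.337
3 3.552 15.772 140.755
4 3.090 11.938 176.788
5 2.689 9.036 208.138
6 2.339 6.839 235.411
final: 235.411 10.175

Arc 1: start y=5.690, vy=20.900 → t=4.437, apex=27.530, x_land=51.730, impact vy=-23.465
  bounce: vy ← 0.87·23.465 = 20.415
Arc 2: start y=0.000, vy=20.415 → t=4.083, apex=20.838, x_land=99.337, impact vy=-20.415
  bounce: vy ← 0.87·20.415 = 17.761
Arc 3: start y=0.000, vy=17.761 → t=3.552, apex=15.772, x_land=140.755, impact vy=-17.761
  bounce: vy ← 0.87·17.761 = 15.452
Arc 4: start y=0.000, vy=15.452 → t=3.090, apex=11.938, x_land=176.788, impact vy=-15.452
  bounce: vy ← 0.87·15.452 = 13.443
Arc 5: start y=0.000, vy=13.443 → t=2.689, apex=9.036, x_land=208.138, impact vy=-13.443
  bounce: vy ← 0.87·13.443 = 11.695
Arc 6: start y=0.000, vy=11.695 → t=2.339, apex=6.839, x_land=235.411, impact vy=-11.695
  bounce: vy ← 0.87·11.695 = 10.175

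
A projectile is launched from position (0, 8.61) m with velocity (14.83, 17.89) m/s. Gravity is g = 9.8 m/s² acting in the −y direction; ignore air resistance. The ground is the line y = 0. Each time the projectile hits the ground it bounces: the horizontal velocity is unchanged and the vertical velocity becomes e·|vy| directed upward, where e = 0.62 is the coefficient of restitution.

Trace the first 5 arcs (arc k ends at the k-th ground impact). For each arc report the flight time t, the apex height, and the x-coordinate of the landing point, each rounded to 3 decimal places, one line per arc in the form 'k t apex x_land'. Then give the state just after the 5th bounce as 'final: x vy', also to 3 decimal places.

Arc 1: start y=8.610, vy=17.890 → t=4.082, apex=24.939, x_land=60.529, impact vy=-22.109
  bounce: vy ← 0.62·22.109 = 13.708
Arc 2: start y=0.000, vy=13.708 → t=2.797, apex=9.587, x_land=102.016, impact vy=-13.708
  bounce: vy ← 0.62·13.708 = 8.499
Arc 3: start y=0.000, vy=8.499 → t=1.734, apex=3.685, x_land=127.737, impact vy=-8.499
  bounce: vy ← 0.62·8.499 = 5.269
Arc 4: start y=0.000, vy=5.269 → t=1.075, apex=1.417, x_land=143.684, impact vy=-5.269
  bounce: vy ← 0.62·5.269 = 3.267
Arc 5: start y=0.000, vy=3.267 → t=0.667, apex=0.545, x_land=153.572, impact vy=-3.267
  bounce: vy ← 0.62·3.267 = 2.025

1 4.082 24.939 60.529
2 2.797 9.587 102.016
3 1.734 3.685 127.737
4 1.075 1.417 143.684
5 0.667 0.545 153.572
final: 153.572 2.025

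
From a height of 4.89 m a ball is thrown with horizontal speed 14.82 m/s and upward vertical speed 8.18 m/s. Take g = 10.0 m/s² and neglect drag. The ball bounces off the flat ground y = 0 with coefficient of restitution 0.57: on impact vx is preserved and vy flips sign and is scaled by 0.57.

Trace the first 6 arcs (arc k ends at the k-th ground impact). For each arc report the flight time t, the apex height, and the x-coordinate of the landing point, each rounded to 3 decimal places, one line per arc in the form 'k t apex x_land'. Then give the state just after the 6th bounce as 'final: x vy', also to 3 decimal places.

1 2.101 8.236 31.143
2 1.463 2.676 52.826
3 0.834 0.869 65.185
4 0.475 0.282 72.230
5 0.271 0.092 76.245
6 0.154 0.030 78.534
final: 78.534 0.440

Arc 1: start y=4.890, vy=8.180 → t=2.101, apex=8.236, x_land=31.143, impact vy=-12.834
  bounce: vy ← 0.57·12.834 = 7.315
Arc 2: start y=0.000, vy=7.315 → t=1.463, apex=2.676, x_land=52.826, impact vy=-7.315
  bounce: vy ← 0.57·7.315 = 4.170
Arc 3: start y=0.000, vy=4.170 → t=0.834, apex=0.869, x_land=65.185, impact vy=-4.170
  bounce: vy ← 0.57·4.170 = 2.377
Arc 4: start y=0.000, vy=2.377 → t=0.475, apex=0.282, x_land=72.230, impact vy=-2.377
  bounce: vy ← 0.57·2.377 = 1.355
Arc 5: start y=0.000, vy=1.355 → t=0.271, apex=0.092, x_land=76.245, impact vy=-1.355
  bounce: vy ← 0.57·1.355 = 0.772
Arc 6: start y=0.000, vy=0.772 → t=0.154, apex=0.030, x_land=78.534, impact vy=-0.772
  bounce: vy ← 0.57·0.772 = 0.440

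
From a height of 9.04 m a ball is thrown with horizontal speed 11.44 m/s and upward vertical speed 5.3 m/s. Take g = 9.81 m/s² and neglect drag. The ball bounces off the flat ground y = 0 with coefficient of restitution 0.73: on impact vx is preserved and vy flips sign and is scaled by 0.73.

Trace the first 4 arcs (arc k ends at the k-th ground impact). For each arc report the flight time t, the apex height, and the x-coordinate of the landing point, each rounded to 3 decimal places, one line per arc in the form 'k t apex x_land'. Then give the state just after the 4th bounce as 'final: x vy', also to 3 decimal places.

Arc 1: start y=9.040, vy=5.300 → t=2.001, apex=10.472, x_land=22.896, impact vy=-14.334
  bounce: vy ← 0.73·14.334 = 10.464
Arc 2: start y=0.000, vy=10.464 → t=2.133, apex=5.580, x_land=47.300, impact vy=-10.464
  bounce: vy ← 0.73·10.464 = 7.638
Arc 3: start y=0.000, vy=7.638 → t=1.557, apex=2.974, x_land=65.116, impact vy=-7.638
  bounce: vy ← 0.73·7.638 = 5.576
Arc 4: start y=0.000, vy=5.576 → t=1.137, apex=1.585, x_land=78.121, impact vy=-5.576
  bounce: vy ← 0.73·5.576 = 4.071

1 2.001 10.472 22.896
2 2.133 5.580 47.300
3 1.557 2.974 65.116
4 1.137 1.585 78.121
final: 78.121 4.071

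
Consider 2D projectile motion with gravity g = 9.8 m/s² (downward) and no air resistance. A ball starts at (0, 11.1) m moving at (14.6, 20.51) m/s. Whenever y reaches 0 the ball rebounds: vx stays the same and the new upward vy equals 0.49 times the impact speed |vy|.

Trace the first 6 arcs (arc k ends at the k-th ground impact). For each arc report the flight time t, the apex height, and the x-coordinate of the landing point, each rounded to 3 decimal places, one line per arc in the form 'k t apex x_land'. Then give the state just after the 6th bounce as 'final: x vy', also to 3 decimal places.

Arc 1: start y=11.100, vy=20.510 → t=4.671, apex=32.562, x_land=68.192, impact vy=-25.263
  bounce: vy ← 0.49·25.263 = 12.379
Arc 2: start y=0.000, vy=12.379 → t=2.526, apex=7.818, x_land=105.076, impact vy=-12.379
  bounce: vy ← 0.49·12.379 = 6.066
Arc 3: start y=0.000, vy=6.066 → t=1.238, apex=1.877, x_land=123.150, impact vy=-6.066
  bounce: vy ← 0.49·6.066 = 2.972
Arc 4: start y=0.000, vy=2.972 → t=0.607, apex=0.451, x_land=132.005, impact vy=-2.972
  bounce: vy ← 0.49·2.972 = 1.456
Arc 5: start y=0.000, vy=1.456 → t=0.297, apex=0.108, x_land=136.345, impact vy=-1.456
  bounce: vy ← 0.49·1.456 = 0.714
Arc 6: start y=0.000, vy=0.714 → t=0.146, apex=0.026, x_land=138.471, impact vy=-0.714
  bounce: vy ← 0.49·0.714 = 0.350

1 4.671 32.562 68.192
2 2.526 7.818 105.076
3 1.238 1.877 123.150
4 0.607 0.451 132.005
5 0.297 0.108 136.345
6 0.146 0.026 138.471
final: 138.471 0.350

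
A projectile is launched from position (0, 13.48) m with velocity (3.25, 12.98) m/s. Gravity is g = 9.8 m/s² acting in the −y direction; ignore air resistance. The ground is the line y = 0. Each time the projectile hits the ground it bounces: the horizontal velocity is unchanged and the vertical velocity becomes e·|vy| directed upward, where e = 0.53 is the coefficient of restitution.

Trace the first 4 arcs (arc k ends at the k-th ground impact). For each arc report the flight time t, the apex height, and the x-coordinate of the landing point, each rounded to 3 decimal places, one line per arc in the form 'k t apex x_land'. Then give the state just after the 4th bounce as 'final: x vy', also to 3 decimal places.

Arc 1: start y=13.480, vy=12.980 → t=3.447, apex=22.076, x_land=11.203, impact vy=-20.801
  bounce: vy ← 0.53·20.801 = 11.025
Arc 2: start y=0.000, vy=11.025 → t=2.250, apex=6.201, x_land=18.515, impact vy=-11.025
  bounce: vy ← 0.53·11.025 = 5.843
Arc 3: start y=0.000, vy=5.843 → t=1.192, apex=1.742, x_land=22.391, impact vy=-5.843
  bounce: vy ← 0.53·5.843 = 3.097
Arc 4: start y=0.000, vy=3.097 → t=0.632, apex=0.489, x_land=24.445, impact vy=-3.097
  bounce: vy ← 0.53·3.097 = 1.641

1 3.447 22.076 11.203
2 2.250 6.201 18.515
3 1.192 1.742 22.391
4 0.632 0.489 24.445
final: 24.445 1.641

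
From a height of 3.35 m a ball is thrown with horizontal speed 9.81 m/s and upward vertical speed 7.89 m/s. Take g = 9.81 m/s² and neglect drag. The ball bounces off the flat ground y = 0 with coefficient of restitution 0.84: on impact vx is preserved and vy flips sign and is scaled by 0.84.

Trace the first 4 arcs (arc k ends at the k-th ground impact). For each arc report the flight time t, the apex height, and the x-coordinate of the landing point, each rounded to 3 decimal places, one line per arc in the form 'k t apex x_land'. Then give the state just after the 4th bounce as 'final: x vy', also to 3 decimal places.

1 1.957 6.523 19.203
2 1.937 4.603 38.208
3 1.627 3.248 54.173
4 1.367 2.291 67.583
final: 67.583 5.632

Arc 1: start y=3.350, vy=7.890 → t=1.957, apex=6.523, x_land=19.203, impact vy=-11.313
  bounce: vy ← 0.84·11.313 = 9.503
Arc 2: start y=0.000, vy=9.503 → t=1.937, apex=4.603, x_land=38.208, impact vy=-9.503
  bounce: vy ← 0.84·9.503 = 7.982
Arc 3: start y=0.000, vy=7.982 → t=1.627, apex=3.248, x_land=54.173, impact vy=-7.982
  bounce: vy ← 0.84·7.982 = 6.705
Arc 4: start y=0.000, vy=6.705 → t=1.367, apex=2.291, x_land=67.583, impact vy=-6.705
  bounce: vy ← 0.84·6.705 = 5.632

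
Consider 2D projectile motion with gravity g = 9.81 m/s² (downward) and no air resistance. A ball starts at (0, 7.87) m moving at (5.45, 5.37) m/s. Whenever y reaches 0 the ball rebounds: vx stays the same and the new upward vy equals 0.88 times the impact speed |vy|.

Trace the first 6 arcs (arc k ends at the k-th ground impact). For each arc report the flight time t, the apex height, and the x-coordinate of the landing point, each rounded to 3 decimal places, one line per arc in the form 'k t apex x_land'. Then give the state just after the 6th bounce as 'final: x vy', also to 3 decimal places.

Arc 1: start y=7.870, vy=5.370 → t=1.927, apex=9.340, x_land=10.504, impact vy=-13.537
  bounce: vy ← 0.88·13.537 = 11.912
Arc 2: start y=0.000, vy=11.912 → t=2.429, apex=7.233, x_land=23.740, impact vy=-11.912
  bounce: vy ← 0.88·11.912 = 10.483
Arc 3: start y=0.000, vy=10.483 → t=2.137, apex=5.601, x_land=35.388, impact vy=-10.483
  bounce: vy ← 0.88·10.483 = 9.225
Arc 4: start y=0.000, vy=9.225 → t=1.881, apex=4.337, x_land=45.638, impact vy=-9.225
  bounce: vy ← 0.88·9.225 = 8.118
Arc 5: start y=0.000, vy=8.118 → t=1.655, apex=3.359, x_land=54.658, impact vy=-8.118
  bounce: vy ← 0.88·8.118 = 7.144
Arc 6: start y=0.000, vy=7.144 → t=1.456, apex=2.601, x_land=62.595, impact vy=-7.144
  bounce: vy ← 0.88·7.144 = 6.287

1 1.927 9.340 10.504
2 2.429 7.233 23.740
3 2.137 5.601 35.388
4 1.881 4.337 45.638
5 1.655 3.359 54.658
6 1.456 2.601 62.595
final: 62.595 6.287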